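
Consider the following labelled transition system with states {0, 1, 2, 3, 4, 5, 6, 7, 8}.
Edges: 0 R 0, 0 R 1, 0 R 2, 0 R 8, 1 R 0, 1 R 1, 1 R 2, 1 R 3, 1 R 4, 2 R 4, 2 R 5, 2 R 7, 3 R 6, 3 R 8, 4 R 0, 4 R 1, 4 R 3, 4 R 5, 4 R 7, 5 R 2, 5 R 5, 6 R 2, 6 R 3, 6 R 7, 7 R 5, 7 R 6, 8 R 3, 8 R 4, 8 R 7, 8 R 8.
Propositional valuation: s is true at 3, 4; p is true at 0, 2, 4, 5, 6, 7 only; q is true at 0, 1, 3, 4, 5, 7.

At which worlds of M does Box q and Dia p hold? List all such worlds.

Recall that Box ψ holds at a world iff ψ holds at every accessible world, and Dia ψ holds iff ψ holds at some accessible world.
Let φ = Box q and Dia p. Evaluate φ at each world:
  0 (successors {0, 1, 2, 8}): φ is false.
  1 (successors {0, 1, 2, 3, 4}): φ is false.
  2 (successors {4, 5, 7}): φ is true.
  3 (successors {6, 8}): φ is false.
  4 (successors {0, 1, 3, 5, 7}): φ is true.
  5 (successors {2, 5}): φ is false.
  6 (successors {2, 3, 7}): φ is false.
  7 (successors {5, 6}): φ is false.
  8 (successors {3, 4, 7, 8}): φ is false.
For instance, at 1:
  At 1: Box q is false, Dia p is true, so Box q and Dia p is false.
    At 1: Box q requires q at every successor {0, 1, 2, 3, 4}.
      q fails at 2, so Box q is false at 1.
    At 1: Dia p requires p at some successor in {0, 1, 2, 3, 4}.
      p holds at 0, so Dia p is true at 1.
Satisfying worlds: {2, 4}

2, 4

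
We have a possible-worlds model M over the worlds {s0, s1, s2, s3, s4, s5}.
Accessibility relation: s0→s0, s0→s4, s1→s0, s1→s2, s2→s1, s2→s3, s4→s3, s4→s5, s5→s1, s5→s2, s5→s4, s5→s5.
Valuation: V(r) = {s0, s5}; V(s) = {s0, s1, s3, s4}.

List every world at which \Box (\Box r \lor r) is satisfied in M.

s3, s4

Let φ = \Box (\Box r \lor r). Evaluate φ at each world:
  s0 (successors {s0, s4}): φ is false.
  s1 (successors {s0, s2}): φ is false.
  s2 (successors {s1, s3}): φ is false.
  s3 (successors ∅): φ is true.
  s4 (successors {s3, s5}): φ is true.
  s5 (successors {s1, s2, s4, s5}): φ is false.
For instance, at s4:
  At s4: \Box (\Box r \lor r) requires \Box r \lor r at every successor {s3, s5}.
      At s3: \Box r is true, r is false, so \Box r \lor r is true.
      At s5: \Box r is false, r is true, so \Box r \lor r is true.
  So \Box (\Box r \lor r) is true at s4.
Satisfying worlds: {s3, s4}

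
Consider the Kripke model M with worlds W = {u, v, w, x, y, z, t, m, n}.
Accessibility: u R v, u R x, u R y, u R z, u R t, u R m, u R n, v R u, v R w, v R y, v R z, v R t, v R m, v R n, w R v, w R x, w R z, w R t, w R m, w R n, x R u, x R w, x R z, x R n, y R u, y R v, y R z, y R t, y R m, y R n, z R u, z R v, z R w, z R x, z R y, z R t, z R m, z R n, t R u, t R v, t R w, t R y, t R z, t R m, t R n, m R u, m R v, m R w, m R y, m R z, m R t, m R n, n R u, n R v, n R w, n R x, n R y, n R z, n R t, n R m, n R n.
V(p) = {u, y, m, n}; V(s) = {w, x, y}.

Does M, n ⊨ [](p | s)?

Recall that []ψ holds at a world iff ψ holds at every accessible world, and <>ψ holds iff ψ holds at some accessible world.
At n: [](p | s) requires p | s at every successor {u, v, w, x, y, z, t, m, n}.
  p | s fails at v, so [](p | s) is false at n.

No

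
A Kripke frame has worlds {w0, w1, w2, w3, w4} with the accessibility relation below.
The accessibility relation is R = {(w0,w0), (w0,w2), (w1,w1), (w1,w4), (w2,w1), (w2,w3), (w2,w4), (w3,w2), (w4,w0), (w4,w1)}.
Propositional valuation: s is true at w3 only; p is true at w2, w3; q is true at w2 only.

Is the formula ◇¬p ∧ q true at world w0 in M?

At w0: ◇¬p is true, q is false, so ◇¬p ∧ q is false.
  At w0: ◇¬p requires ¬p at some successor in {w0, w2}.
    ¬p holds at w0, so ◇¬p is true at w0.

No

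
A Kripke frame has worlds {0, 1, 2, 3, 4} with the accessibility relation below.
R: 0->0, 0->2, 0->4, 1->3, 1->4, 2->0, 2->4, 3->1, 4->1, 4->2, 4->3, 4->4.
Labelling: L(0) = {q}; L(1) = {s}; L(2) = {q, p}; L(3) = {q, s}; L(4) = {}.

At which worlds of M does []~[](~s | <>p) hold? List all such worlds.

Recall that []ψ holds at a world iff ψ holds at every accessible world, and <>ψ holds iff ψ holds at some accessible world.
Let φ = []~[](~s | <>p). Evaluate φ at each world:
  0 (successors {0, 2, 4}): φ is false.
  1 (successors {3, 4}): φ is true.
  2 (successors {0, 4}): φ is false.
  3 (successors {1}): φ is true.
  4 (successors {1, 2, 3, 4}): φ is false.
For instance, at 4:
  At 4: []~[](~s | <>p) requires ~[](~s | <>p) at every successor {1, 2, 3, 4}.
    ~[](~s | <>p) fails at 2, so []~[](~s | <>p) is false at 4.
      At 2: [](~s | <>p) is true, so ~[](~s | <>p) is false.
Satisfying worlds: {1, 3}

1, 3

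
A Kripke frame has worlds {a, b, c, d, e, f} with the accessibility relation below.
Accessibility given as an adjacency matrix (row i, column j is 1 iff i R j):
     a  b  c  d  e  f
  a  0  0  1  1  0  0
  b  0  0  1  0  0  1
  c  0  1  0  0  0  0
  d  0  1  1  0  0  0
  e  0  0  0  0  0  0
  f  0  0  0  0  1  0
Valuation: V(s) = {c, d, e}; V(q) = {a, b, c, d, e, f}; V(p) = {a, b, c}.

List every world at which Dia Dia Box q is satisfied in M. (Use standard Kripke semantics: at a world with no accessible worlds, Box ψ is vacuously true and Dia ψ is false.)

Let φ = Dia Dia Box q. Evaluate φ at each world:
  a (successors {c, d}): φ is true.
  b (successors {c, f}): φ is true.
  c (successors {b}): φ is true.
  d (successors {b, c}): φ is true.
  e (successors ∅): φ is false.
  f (successors {e}): φ is false.
For instance, at f:
  At f: Dia Dia Box q requires Dia Box q at some successor in {e}.
    At e: Dia Box q is false.
  So Dia Dia Box q is false at f.
Satisfying worlds: {a, b, c, d}

a, b, c, d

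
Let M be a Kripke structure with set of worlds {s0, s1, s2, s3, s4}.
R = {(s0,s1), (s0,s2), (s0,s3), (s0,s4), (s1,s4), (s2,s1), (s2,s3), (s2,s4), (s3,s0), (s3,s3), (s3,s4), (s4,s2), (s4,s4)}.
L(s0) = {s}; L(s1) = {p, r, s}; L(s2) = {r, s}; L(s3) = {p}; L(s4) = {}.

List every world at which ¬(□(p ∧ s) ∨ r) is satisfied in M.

s0, s3, s4

Let φ = ¬(□(p ∧ s) ∨ r). Evaluate φ at each world:
  s0 (successors {s1, s2, s3, s4}): φ is true.
  s1 (successors {s4}): φ is false.
  s2 (successors {s1, s3, s4}): φ is false.
  s3 (successors {s0, s3, s4}): φ is true.
  s4 (successors {s2, s4}): φ is true.
For instance, at s3:
  At s3: □(p ∧ s) ∨ r is false, so ¬(□(p ∧ s) ∨ r) is true.
    At s3: □(p ∧ s) is false, r is false, so □(p ∧ s) ∨ r is false.
      At s3: □(p ∧ s) requires p ∧ s at every successor {s0, s3, s4}.
        p ∧ s fails at s0, so □(p ∧ s) is false at s3.
Satisfying worlds: {s0, s3, s4}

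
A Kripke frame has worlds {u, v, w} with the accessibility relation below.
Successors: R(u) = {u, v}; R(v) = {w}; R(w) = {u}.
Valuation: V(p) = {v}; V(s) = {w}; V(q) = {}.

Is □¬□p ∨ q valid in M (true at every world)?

Yes

Let φ = □¬□p ∨ q. Evaluate φ at each world:
  u (successors {u, v}): φ is true.
  v (successors {w}): φ is true.
  w (successors {u}): φ is true.
For instance, at v:
  At v: □¬□p is true, q is false, so □¬□p ∨ q is true.
    At v: □¬□p requires ¬□p at every successor {w}.
      At w: ¬□p is true.
    So □¬□p is true at v.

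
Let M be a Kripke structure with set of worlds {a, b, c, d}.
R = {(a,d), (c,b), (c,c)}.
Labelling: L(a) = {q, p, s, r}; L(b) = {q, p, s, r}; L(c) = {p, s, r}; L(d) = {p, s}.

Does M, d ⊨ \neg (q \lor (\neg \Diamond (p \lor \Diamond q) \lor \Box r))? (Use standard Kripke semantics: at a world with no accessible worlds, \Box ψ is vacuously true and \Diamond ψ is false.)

No

At d: q \lor (\neg \Diamond (p \lor \Diamond q) \lor \Box r) is true, so \neg (q \lor (\neg \Diamond (p \lor \Diamond q) \lor \Box r)) is false.
  At d: q is false, \neg \Diamond (p \lor \Diamond q) \lor \Box r is true, so q \lor (\neg \Diamond (p \lor \Diamond q) \lor \Box r) is true.
    At d: \neg \Diamond (p \lor \Diamond q) is true, \Box r is true, so \neg \Diamond (p \lor \Diamond q) \lor \Box r is true.
      At d: \Diamond (p \lor \Diamond q) is false, so \neg \Diamond (p \lor \Diamond q) is true.
      At d: no accessible worlds, so \Box r holds vacuously.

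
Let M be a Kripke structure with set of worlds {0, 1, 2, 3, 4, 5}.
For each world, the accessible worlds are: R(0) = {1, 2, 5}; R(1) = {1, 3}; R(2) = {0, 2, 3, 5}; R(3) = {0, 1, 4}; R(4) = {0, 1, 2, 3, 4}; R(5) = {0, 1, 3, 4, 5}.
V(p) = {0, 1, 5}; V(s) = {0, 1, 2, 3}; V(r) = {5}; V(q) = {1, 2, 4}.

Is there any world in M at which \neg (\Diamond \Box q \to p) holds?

No

Let φ = \neg (\Diamond \Box q \to p). Evaluate φ at each world:
  0 (successors {1, 2, 5}): φ is false.
  1 (successors {1, 3}): φ is false.
  2 (successors {0, 2, 3, 5}): φ is false.
  3 (successors {0, 1, 4}): φ is false.
  4 (successors {0, 1, 2, 3, 4}): φ is false.
  5 (successors {0, 1, 3, 4, 5}): φ is false.
For instance, at 4:
  At 4: \Diamond \Box q \to p is true, so \neg (\Diamond \Box q \to p) is false.
    At 4: \Diamond \Box q is false, p is false, so \Diamond \Box q \to p is true.
      At 4: \Diamond \Box q requires \Box q at some successor in {0, 1, 2, 3, 4}.
        At 0: \Box q is false.
        At 1: \Box q is false.
        At 2: \Box q is false.
        At 3: \Box q is false.
        At 4: \Box q is false.
      So \Diamond \Box q is false at 4.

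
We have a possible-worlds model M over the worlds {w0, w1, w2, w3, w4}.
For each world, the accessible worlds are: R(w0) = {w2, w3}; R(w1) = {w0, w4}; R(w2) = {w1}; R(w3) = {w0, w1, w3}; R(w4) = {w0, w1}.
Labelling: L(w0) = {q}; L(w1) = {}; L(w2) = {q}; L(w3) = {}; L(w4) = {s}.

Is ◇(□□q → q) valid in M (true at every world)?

Let φ = ◇(□□q → q). Evaluate φ at each world:
  w0 (successors {w2, w3}): φ is true.
  w1 (successors {w0, w4}): φ is true.
  w2 (successors {w1}): φ is true.
  w3 (successors {w0, w1, w3}): φ is true.
  w4 (successors {w0, w1}): φ is true.
For instance, at w3:
  At w3: ◇(□□q → q) requires □□q → q at some successor in {w0, w1, w3}.
    □□q → q holds at w0, so ◇(□□q → q) is true at w3.
      At w0: □□q is false, q is true, so □□q → q is true.

Yes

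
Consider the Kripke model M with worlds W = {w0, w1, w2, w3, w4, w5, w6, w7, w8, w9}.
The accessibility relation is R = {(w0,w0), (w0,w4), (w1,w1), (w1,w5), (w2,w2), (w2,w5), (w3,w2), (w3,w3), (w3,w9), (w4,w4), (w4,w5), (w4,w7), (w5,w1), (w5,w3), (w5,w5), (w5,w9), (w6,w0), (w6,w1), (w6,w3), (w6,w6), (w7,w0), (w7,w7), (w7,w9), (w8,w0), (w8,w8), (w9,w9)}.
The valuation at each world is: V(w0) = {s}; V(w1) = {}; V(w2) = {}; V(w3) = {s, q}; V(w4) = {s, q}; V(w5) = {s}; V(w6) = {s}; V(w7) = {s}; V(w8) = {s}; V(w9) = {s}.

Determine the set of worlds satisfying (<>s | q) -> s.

Let φ = (<>s | q) -> s. Evaluate φ at each world:
  w0 (successors {w0, w4}): φ is true.
  w1 (successors {w1, w5}): φ is false.
  w2 (successors {w2, w5}): φ is false.
  w3 (successors {w2, w3, w9}): φ is true.
  w4 (successors {w4, w5, w7}): φ is true.
  w5 (successors {w1, w3, w5, w9}): φ is true.
  w6 (successors {w0, w1, w3, w6}): φ is true.
  w7 (successors {w0, w7, w9}): φ is true.
  w8 (successors {w0, w8}): φ is true.
  w9 (successors {w9}): φ is true.
For instance, at w4:
  At w4: <>s | q is true, s is true, so (<>s | q) -> s is true.
    At w4: <>s is true, q is true, so <>s | q is true.
      At w4: <>s requires s at some successor in {w4, w5, w7}.
        s holds at w4, so <>s is true at w4.
Satisfying worlds: {w0, w3, w4, w5, w6, w7, w8, w9}

w0, w3, w4, w5, w6, w7, w8, w9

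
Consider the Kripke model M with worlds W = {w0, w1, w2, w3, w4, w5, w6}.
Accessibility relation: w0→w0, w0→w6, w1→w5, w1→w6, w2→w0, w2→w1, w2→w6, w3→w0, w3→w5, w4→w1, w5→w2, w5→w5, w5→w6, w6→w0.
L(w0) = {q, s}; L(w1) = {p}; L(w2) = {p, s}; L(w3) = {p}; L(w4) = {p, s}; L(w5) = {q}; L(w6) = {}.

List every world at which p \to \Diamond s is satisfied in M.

Let φ = p \to \Diamond s. Evaluate φ at each world:
  w0 (successors {w0, w6}): φ is true.
  w1 (successors {w5, w6}): φ is false.
  w2 (successors {w0, w1, w6}): φ is true.
  w3 (successors {w0, w5}): φ is true.
  w4 (successors {w1}): φ is false.
  w5 (successors {w2, w5, w6}): φ is true.
  w6 (successors {w0}): φ is true.
For instance, at w3:
  At w3: p is true, \Diamond s is true, so p \to \Diamond s is true.
    At w3: \Diamond s requires s at some successor in {w0, w5}.
      s holds at w0, so \Diamond s is true at w3.
Satisfying worlds: {w0, w2, w3, w5, w6}

w0, w2, w3, w5, w6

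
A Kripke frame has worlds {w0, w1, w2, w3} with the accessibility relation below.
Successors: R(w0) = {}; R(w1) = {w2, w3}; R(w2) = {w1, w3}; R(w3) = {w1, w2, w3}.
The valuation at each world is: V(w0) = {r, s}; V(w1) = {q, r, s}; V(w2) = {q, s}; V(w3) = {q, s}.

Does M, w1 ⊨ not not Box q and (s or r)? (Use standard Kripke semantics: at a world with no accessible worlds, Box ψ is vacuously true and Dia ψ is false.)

At w1: not not Box q is true, s or r is true, so not not Box q and (s or r) is true.
  At w1: not Box q is false, so not not Box q is true.
    At w1: Box q is true, so not Box q is false.
      At w1: Box q requires q at every successor {w2, w3}.
        At w2: q is true.
        At w3: q is true.
      So Box q is true at w1.

Yes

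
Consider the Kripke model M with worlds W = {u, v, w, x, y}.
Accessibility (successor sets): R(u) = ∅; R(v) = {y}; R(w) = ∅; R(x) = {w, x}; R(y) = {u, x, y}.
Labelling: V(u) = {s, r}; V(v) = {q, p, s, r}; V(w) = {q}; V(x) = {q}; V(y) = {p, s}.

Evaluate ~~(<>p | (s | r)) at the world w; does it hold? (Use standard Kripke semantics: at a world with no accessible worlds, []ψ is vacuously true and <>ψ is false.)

At w: ~(<>p | (s | r)) is true, so ~~(<>p | (s | r)) is false.
  At w: <>p | (s | r) is false, so ~(<>p | (s | r)) is true.
    At w: <>p is false, s | r is false, so <>p | (s | r) is false.
      At w: no accessible worlds, so <>p is false.

No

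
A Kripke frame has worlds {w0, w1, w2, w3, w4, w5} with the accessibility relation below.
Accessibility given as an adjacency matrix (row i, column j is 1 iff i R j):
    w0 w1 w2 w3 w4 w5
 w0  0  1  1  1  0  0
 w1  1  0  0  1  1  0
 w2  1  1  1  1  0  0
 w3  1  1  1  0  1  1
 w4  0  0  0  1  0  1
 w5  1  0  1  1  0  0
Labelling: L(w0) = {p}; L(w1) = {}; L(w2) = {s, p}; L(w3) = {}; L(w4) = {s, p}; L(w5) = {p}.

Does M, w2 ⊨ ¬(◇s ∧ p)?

At w2: ◇s ∧ p is true, so ¬(◇s ∧ p) is false.
  At w2: ◇s is true, p is true, so ◇s ∧ p is true.
    At w2: ◇s requires s at some successor in {w0, w1, w2, w3}.
      s holds at w2, so ◇s is true at w2.

No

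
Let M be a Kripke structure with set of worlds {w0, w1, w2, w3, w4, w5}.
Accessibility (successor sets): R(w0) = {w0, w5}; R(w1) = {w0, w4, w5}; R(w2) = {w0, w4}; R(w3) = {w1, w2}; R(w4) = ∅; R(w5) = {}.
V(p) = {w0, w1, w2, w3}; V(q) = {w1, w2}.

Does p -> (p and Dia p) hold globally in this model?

Yes

Recall that Dia ψ holds at a world iff ψ holds at some accessible world.
Let φ = p -> (p and Dia p). Evaluate φ at each world:
  w0 (successors {w0, w5}): φ is true.
  w1 (successors {w0, w4, w5}): φ is true.
  w2 (successors {w0, w4}): φ is true.
  w3 (successors {w1, w2}): φ is true.
  w4 (successors ∅): φ is true.
  w5 (successors ∅): φ is true.
For instance, at w2:
  At w2: p is true, p and Dia p is true, so p -> (p and Dia p) is true.
    At w2: p is true, Dia p is true, so p and Dia p is true.
      At w2: Dia p requires p at some successor in {w0, w4}.
        p holds at w0, so Dia p is true at w2.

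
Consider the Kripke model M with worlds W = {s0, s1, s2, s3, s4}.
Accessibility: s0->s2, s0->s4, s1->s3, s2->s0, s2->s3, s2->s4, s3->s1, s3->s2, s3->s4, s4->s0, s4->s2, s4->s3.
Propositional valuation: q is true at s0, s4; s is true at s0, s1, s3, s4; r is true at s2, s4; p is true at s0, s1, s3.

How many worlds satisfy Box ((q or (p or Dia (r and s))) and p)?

1

Let φ = Box ((q or (p or Dia (r and s))) and p). Evaluate φ at each world:
  s0 (successors {s2, s4}): φ is false.
  s1 (successors {s3}): φ is true.
  s2 (successors {s0, s3, s4}): φ is false.
  s3 (successors {s1, s2, s4}): φ is false.
  s4 (successors {s0, s2, s3}): φ is false.
For instance, at s2:
  At s2: Box ((q or (p or Dia (r and s))) and p) requires (q or (p or Dia (r and s))) and p at every successor {s0, s3, s4}.
    (q or (p or Dia (r and s))) and p fails at s4, so Box ((q or (p or Dia (r and s))) and p) is false at s2.
      At s4: q or (p or Dia (r and s)) is true, p is false, so (q or (p or Dia (r and s))) and p is false.
Satisfying worlds: {s1}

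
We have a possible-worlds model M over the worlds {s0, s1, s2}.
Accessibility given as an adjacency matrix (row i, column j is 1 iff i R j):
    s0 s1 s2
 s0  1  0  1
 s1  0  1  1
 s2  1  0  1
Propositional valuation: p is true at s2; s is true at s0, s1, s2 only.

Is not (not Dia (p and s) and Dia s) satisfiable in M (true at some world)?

Recall that Dia ψ holds at a world iff ψ holds at some accessible world.
Let φ = not (not Dia (p and s) and Dia s). Evaluate φ at each world:
  s0 (successors {s0, s2}): φ is true.
  s1 (successors {s1, s2}): φ is true.
  s2 (successors {s0, s2}): φ is true.
Detail at s0 (witness):
  At s0: not Dia (p and s) and Dia s is false, so not (not Dia (p and s) and Dia s) is true.
    At s0: not Dia (p and s) is false, Dia s is true, so not Dia (p and s) and Dia s is false.
      At s0: Dia (p and s) is true, so not Dia (p and s) is false.
      At s0: Dia s requires s at some successor in {s0, s2}.
        s holds at s0, so Dia s is true at s0.

Yes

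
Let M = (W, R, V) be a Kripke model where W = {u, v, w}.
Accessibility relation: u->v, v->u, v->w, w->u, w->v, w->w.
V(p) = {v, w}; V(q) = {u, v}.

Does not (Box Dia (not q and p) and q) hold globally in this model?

Let φ = not (Box Dia (not q and p) and q). Evaluate φ at each world:
  u (successors {v}): φ is false.
  v (successors {u, w}): φ is true.
  w (successors {u, v, w}): φ is true.
Detail at u (counterexample):
  At u: Box Dia (not q and p) and q is true, so not (Box Dia (not q and p) and q) is false.
    At u: Box Dia (not q and p) is true, q is true, so Box Dia (not q and p) and q is true.
      At u: Box Dia (not q and p) requires Dia (not q and p) at every successor {v}.
        At v: Dia (not q and p) is true.
      So Box Dia (not q and p) is true at u.

No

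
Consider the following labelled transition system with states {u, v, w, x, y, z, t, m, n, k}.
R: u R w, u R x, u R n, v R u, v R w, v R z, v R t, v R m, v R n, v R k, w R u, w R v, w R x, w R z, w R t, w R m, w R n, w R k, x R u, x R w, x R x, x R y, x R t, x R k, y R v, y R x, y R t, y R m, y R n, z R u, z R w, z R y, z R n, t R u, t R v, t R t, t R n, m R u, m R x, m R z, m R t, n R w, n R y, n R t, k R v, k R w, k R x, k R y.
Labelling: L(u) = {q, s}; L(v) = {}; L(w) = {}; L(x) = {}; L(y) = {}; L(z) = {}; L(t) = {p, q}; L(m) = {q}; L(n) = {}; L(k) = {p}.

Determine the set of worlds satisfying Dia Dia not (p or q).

u, v, w, x, y, z, t, m, n, k

Let φ = Dia Dia not (p or q). Evaluate φ at each world:
  u (successors {w, x, n}): φ is true.
  v (successors {u, w, z, t, m, n, k}): φ is true.
  w (successors {u, v, x, z, t, m, n, k}): φ is true.
  x (successors {u, w, x, y, t, k}): φ is true.
  y (successors {v, x, t, m, n}): φ is true.
  z (successors {u, w, y, n}): φ is true.
  t (successors {u, v, t, n}): φ is true.
  m (successors {u, x, z, t}): φ is true.
  n (successors {w, y, t}): φ is true.
  k (successors {v, w, x, y}): φ is true.
For instance, at z:
  At z: Dia Dia not (p or q) requires Dia not (p or q) at some successor in {u, w, y, n}.
    Dia not (p or q) holds at u, so Dia Dia not (p or q) is true at z.
      At u: Dia not (p or q) requires not (p or q) at some successor in {w, x, n}.
        not (p or q) holds at w, so Dia not (p or q) is true at u.
Satisfying worlds: {u, v, w, x, y, z, t, m, n, k}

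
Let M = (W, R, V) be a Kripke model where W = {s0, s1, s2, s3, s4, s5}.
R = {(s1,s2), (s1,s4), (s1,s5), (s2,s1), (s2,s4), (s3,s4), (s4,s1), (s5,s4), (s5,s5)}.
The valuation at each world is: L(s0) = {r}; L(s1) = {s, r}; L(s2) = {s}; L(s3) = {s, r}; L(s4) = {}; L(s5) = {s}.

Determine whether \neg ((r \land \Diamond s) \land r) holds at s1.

At s1: (r \land \Diamond s) \land r is true, so \neg ((r \land \Diamond s) \land r) is false.
  At s1: r \land \Diamond s is true, r is true, so (r \land \Diamond s) \land r is true.
    At s1: r is true, \Diamond s is true, so r \land \Diamond s is true.
      At s1: \Diamond s requires s at some successor in {s2, s4, s5}.
        s holds at s2, so \Diamond s is true at s1.

No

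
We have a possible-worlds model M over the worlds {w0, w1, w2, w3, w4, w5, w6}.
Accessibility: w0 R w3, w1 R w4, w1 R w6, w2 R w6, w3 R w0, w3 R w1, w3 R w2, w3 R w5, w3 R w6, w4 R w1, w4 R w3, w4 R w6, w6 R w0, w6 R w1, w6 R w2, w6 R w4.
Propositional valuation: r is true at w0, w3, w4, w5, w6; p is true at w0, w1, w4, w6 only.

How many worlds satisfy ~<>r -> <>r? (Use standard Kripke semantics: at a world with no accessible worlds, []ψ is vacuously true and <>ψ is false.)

6

Let φ = ~<>r -> <>r. Evaluate φ at each world:
  w0 (successors {w3}): φ is true.
  w1 (successors {w4, w6}): φ is true.
  w2 (successors {w6}): φ is true.
  w3 (successors {w0, w1, w2, w5, w6}): φ is true.
  w4 (successors {w1, w3, w6}): φ is true.
  w5 (successors ∅): φ is false.
  w6 (successors {w0, w1, w2, w4}): φ is true.
For instance, at w4:
  At w4: ~<>r is false, <>r is true, so ~<>r -> <>r is true.
    At w4: <>r is true, so ~<>r is false.
      At w4: <>r requires r at some successor in {w1, w3, w6}.
        r holds at w3, so <>r is true at w4.
    At w4: <>r requires r at some successor in {w1, w3, w6}.
      r holds at w3, so <>r is true at w4.
Satisfying worlds: {w0, w1, w2, w3, w4, w6}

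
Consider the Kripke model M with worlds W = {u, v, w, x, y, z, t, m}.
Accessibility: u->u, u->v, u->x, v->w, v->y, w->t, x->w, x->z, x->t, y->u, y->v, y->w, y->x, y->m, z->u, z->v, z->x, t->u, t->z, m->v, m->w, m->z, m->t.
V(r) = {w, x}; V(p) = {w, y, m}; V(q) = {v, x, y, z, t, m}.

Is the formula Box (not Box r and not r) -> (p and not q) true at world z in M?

Yes

At z: Box (not Box r and not r) is false, p and not q is false, so Box (not Box r and not r) -> (p and not q) is true.
  At z: Box (not Box r and not r) requires not Box r and not r at every successor {u, v, x}.
    not Box r and not r fails at x, so Box (not Box r and not r) is false at z.
      At x: not Box r is true, not r is false, so not Box r and not r is false.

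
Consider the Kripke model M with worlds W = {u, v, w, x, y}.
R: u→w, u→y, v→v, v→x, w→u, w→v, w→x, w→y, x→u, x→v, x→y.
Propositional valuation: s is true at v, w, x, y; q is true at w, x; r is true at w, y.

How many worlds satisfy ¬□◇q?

4

Recall that □ψ holds at a world iff ψ holds at every accessible world, and ◇ψ holds iff ψ holds at some accessible world.
Let φ = ¬□◇q. Evaluate φ at each world:
  u (successors {w, y}): φ is true.
  v (successors {v, x}): φ is true.
  w (successors {u, v, x, y}): φ is true.
  x (successors {u, v, y}): φ is true.
  y (successors ∅): φ is false.
For instance, at x:
  At x: □◇q is false, so ¬□◇q is true.
    At x: □◇q requires ◇q at every successor {u, v, y}.
      ◇q fails at y, so □◇q is false at x.
Satisfying worlds: {u, v, w, x}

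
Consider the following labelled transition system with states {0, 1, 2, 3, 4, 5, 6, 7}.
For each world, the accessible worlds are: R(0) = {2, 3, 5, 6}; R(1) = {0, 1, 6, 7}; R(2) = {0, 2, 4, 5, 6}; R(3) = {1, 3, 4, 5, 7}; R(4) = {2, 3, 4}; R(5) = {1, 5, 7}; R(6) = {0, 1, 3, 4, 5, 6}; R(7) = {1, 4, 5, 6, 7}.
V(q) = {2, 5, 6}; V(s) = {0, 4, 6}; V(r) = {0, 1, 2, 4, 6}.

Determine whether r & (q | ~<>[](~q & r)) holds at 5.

No

Recall that []ψ holds at a world iff ψ holds at every accessible world, and <>ψ holds iff ψ holds at some accessible world.
At 5: r is false, q | ~<>[](~q & r) is true, so r & (q | ~<>[](~q & r)) is false.
  At 5: q is true, ~<>[](~q & r) is true, so q | ~<>[](~q & r) is true.
    At 5: <>[](~q & r) is false, so ~<>[](~q & r) is true.
      At 5: <>[](~q & r) requires [](~q & r) at some successor in {1, 5, 7}.
        At 1: [](~q & r) is false.
        At 5: [](~q & r) is false.
        At 7: [](~q & r) is false.
      So <>[](~q & r) is false at 5.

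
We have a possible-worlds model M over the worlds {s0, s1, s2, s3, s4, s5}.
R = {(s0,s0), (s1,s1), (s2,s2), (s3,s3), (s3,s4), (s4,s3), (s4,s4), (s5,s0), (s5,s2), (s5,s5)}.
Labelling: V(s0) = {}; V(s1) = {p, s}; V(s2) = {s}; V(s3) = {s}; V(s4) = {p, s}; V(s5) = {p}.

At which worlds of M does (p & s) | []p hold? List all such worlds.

Recall that []ψ holds at a world iff ψ holds at every accessible world, and <>ψ holds iff ψ holds at some accessible world.
Let φ = (p & s) | []p. Evaluate φ at each world:
  s0 (successors {s0}): φ is false.
  s1 (successors {s1}): φ is true.
  s2 (successors {s2}): φ is false.
  s3 (successors {s3, s4}): φ is false.
  s4 (successors {s3, s4}): φ is true.
  s5 (successors {s0, s2, s5}): φ is false.
For instance, at s4:
  At s4: p & s is true, []p is false, so (p & s) | []p is true.
    At s4: []p requires p at every successor {s3, s4}.
      p fails at s3, so []p is false at s4.
Satisfying worlds: {s1, s4}

s1, s4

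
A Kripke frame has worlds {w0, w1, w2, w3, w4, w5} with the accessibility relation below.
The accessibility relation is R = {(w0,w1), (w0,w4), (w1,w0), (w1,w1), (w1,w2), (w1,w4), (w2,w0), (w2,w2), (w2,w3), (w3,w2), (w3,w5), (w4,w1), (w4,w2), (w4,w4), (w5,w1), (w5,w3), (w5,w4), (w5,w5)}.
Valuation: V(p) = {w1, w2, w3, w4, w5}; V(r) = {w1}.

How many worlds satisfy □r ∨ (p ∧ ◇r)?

3

Let φ = □r ∨ (p ∧ ◇r). Evaluate φ at each world:
  w0 (successors {w1, w4}): φ is false.
  w1 (successors {w0, w1, w2, w4}): φ is true.
  w2 (successors {w0, w2, w3}): φ is false.
  w3 (successors {w2, w5}): φ is false.
  w4 (successors {w1, w2, w4}): φ is true.
  w5 (successors {w1, w3, w4, w5}): φ is true.
For instance, at w1:
  At w1: □r is false, p ∧ ◇r is true, so □r ∨ (p ∧ ◇r) is true.
    At w1: □r requires r at every successor {w0, w1, w2, w4}.
      r fails at w0, so □r is false at w1.
    At w1: p is true, ◇r is true, so p ∧ ◇r is true.
      At w1: ◇r requires r at some successor in {w0, w1, w2, w4}.
        r holds at w1, so ◇r is true at w1.
Satisfying worlds: {w1, w4, w5}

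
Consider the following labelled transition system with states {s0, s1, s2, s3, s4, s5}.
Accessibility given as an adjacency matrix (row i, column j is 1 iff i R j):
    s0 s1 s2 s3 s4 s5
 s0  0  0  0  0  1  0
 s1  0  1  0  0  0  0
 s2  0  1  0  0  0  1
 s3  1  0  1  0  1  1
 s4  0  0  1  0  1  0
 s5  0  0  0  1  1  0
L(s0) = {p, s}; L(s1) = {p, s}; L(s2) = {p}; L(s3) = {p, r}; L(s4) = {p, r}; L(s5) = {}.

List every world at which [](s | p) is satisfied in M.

s0, s1, s4, s5

Let φ = [](s | p). Evaluate φ at each world:
  s0 (successors {s4}): φ is true.
  s1 (successors {s1}): φ is true.
  s2 (successors {s1, s5}): φ is false.
  s3 (successors {s0, s2, s4, s5}): φ is false.
  s4 (successors {s2, s4}): φ is true.
  s5 (successors {s3, s4}): φ is true.
For instance, at s0:
  At s0: [](s | p) requires s | p at every successor {s4}.
    At s4: s | p is true.
  So [](s | p) is true at s0.
Satisfying worlds: {s0, s1, s4, s5}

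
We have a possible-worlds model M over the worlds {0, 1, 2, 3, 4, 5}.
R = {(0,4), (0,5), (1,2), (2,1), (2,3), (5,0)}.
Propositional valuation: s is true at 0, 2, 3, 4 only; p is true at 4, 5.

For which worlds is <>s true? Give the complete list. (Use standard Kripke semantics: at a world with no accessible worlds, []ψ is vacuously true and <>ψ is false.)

Let φ = <>s. Evaluate φ at each world:
  0 (successors {4, 5}): φ is true.
  1 (successors {2}): φ is true.
  2 (successors {1, 3}): φ is true.
  3 (successors ∅): φ is false.
  4 (successors ∅): φ is false.
  5 (successors {0}): φ is true.
For instance, at 0:
  At 0: <>s requires s at some successor in {4, 5}.
    s holds at 4, so <>s is true at 0.
Satisfying worlds: {0, 1, 2, 5}

0, 1, 2, 5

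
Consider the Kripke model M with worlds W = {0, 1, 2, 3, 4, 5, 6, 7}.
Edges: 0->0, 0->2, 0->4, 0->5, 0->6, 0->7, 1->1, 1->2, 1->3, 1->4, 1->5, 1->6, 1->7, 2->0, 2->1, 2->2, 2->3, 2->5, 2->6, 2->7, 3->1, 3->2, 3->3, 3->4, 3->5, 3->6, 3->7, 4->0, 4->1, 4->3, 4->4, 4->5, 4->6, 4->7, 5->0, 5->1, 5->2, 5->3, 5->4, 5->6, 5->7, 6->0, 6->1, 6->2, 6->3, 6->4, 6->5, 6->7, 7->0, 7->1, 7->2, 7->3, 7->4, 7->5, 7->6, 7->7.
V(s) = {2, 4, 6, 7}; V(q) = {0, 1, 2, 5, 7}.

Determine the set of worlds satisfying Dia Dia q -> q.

Let φ = Dia Dia q -> q. Evaluate φ at each world:
  0 (successors {0, 2, 4, 5, 6, 7}): φ is true.
  1 (successors {1, 2, 3, 4, 5, 6, 7}): φ is true.
  2 (successors {0, 1, 2, 3, 5, 6, 7}): φ is true.
  3 (successors {1, 2, 3, 4, 5, 6, 7}): φ is false.
  4 (successors {0, 1, 3, 4, 5, 6, 7}): φ is false.
  5 (successors {0, 1, 2, 3, 4, 6, 7}): φ is true.
  6 (successors {0, 1, 2, 3, 4, 5, 7}): φ is false.
  7 (successors {0, 1, 2, 3, 4, 5, 6, 7}): φ is true.
For instance, at 5:
  At 5: Dia Dia q is true, q is true, so Dia Dia q -> q is true.
    At 5: Dia Dia q requires Dia q at some successor in {0, 1, 2, 3, 4, 6, 7}.
      Dia q holds at 0, so Dia Dia q is true at 5.
Satisfying worlds: {0, 1, 2, 5, 7}

0, 1, 2, 5, 7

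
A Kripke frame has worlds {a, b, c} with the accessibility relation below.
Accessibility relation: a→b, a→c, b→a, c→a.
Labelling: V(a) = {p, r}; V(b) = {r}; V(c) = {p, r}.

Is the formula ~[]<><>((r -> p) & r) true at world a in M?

No

Recall that []ψ holds at a world iff ψ holds at every accessible world, and <>ψ holds iff ψ holds at some accessible world.
At a: []<><>((r -> p) & r) is true, so ~[]<><>((r -> p) & r) is false.
  At a: []<><>((r -> p) & r) requires <><>((r -> p) & r) at every successor {b, c}.
      At b: <><>((r -> p) & r) requires <>((r -> p) & r) at some successor in {a}.
        <>((r -> p) & r) holds at a, so <><>((r -> p) & r) is true at b.
      At c: <><>((r -> p) & r) requires <>((r -> p) & r) at some successor in {a}.
        <>((r -> p) & r) holds at a, so <><>((r -> p) & r) is true at c.
  So []<><>((r -> p) & r) is true at a.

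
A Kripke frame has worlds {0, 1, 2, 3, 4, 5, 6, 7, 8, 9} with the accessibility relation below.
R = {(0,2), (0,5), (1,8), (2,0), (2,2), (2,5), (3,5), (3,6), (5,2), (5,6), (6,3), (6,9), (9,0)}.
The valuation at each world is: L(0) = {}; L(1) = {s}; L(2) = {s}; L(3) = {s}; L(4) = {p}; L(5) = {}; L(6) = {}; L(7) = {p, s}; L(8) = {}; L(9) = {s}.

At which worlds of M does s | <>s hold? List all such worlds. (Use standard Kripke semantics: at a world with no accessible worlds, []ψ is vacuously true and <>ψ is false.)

0, 1, 2, 3, 5, 6, 7, 9

Let φ = s | <>s. Evaluate φ at each world:
  0 (successors {2, 5}): φ is true.
  1 (successors {8}): φ is true.
  2 (successors {0, 2, 5}): φ is true.
  3 (successors {5, 6}): φ is true.
  4 (successors ∅): φ is false.
  5 (successors {2, 6}): φ is true.
  6 (successors {3, 9}): φ is true.
  7 (successors ∅): φ is true.
  8 (successors ∅): φ is false.
  9 (successors {0}): φ is true.
For instance, at 5:
  At 5: s is false, <>s is true, so s | <>s is true.
    At 5: <>s requires s at some successor in {2, 6}.
      s holds at 2, so <>s is true at 5.
Satisfying worlds: {0, 1, 2, 3, 5, 6, 7, 9}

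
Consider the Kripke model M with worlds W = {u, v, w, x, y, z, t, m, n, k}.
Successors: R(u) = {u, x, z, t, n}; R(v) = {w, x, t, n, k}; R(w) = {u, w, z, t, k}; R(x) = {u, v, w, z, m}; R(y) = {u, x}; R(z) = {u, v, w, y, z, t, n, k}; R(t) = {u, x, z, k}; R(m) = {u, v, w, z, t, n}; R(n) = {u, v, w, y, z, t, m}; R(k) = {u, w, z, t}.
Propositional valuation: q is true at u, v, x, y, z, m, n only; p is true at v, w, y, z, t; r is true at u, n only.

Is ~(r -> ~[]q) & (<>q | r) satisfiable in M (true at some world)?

Let φ = ~(r -> ~[]q) & (<>q | r). Evaluate φ at each world:
  u (successors {u, x, z, t, n}): φ is false.
  v (successors {w, x, t, n, k}): φ is false.
  w (successors {u, w, z, t, k}): φ is false.
  x (successors {u, v, w, z, m}): φ is false.
  y (successors {u, x}): φ is false.
  z (successors {u, v, w, y, z, t, n, k}): φ is false.
  t (successors {u, x, z, k}): φ is false.
  m (successors {u, v, w, z, t, n}): φ is false.
  n (successors {u, v, w, y, z, t, m}): φ is false.
  k (successors {u, w, z, t}): φ is false.
For instance, at u:
  At u: ~(r -> ~[]q) is false, <>q | r is true, so ~(r -> ~[]q) & (<>q | r) is false.
    At u: r -> ~[]q is true, so ~(r -> ~[]q) is false.
      At u: r is true, ~[]q is true, so r -> ~[]q is true.
    At u: <>q is true, r is true, so <>q | r is true.
      At u: <>q requires q at some successor in {u, x, z, t, n}.
        q holds at u, so <>q is true at u.

No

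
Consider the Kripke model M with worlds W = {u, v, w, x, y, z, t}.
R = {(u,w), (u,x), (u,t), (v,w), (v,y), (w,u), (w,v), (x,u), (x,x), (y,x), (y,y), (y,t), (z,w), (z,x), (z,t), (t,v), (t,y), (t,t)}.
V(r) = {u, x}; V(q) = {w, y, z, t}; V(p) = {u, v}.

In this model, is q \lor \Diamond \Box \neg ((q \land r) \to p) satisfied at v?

Recall that \Box ψ holds at a world iff ψ holds at every accessible world, and \Diamond ψ holds iff ψ holds at some accessible world.
At v: q is false, \Diamond \Box \neg ((q \land r) \to p) is false, so q \lor \Diamond \Box \neg ((q \land r) \to p) is false.
  At v: \Diamond \Box \neg ((q \land r) \to p) requires \Box \neg ((q \land r) \to p) at some successor in {w, y}.
    At w: \Box \neg ((q \land r) \to p) is false.
    At y: \Box \neg ((q \land r) \to p) is false.
  So \Diamond \Box \neg ((q \land r) \to p) is false at v.

No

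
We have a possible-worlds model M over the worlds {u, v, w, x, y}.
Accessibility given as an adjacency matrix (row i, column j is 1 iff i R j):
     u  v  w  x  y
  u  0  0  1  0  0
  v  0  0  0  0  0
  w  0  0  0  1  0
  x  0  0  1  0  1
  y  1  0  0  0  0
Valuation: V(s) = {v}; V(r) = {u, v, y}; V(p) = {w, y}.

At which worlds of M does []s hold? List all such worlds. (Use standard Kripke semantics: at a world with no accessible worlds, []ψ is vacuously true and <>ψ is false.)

v

Let φ = []s. Evaluate φ at each world:
  u (successors {w}): φ is false.
  v (successors ∅): φ is true.
  w (successors {x}): φ is false.
  x (successors {w, y}): φ is false.
  y (successors {u}): φ is false.
For instance, at x:
  At x: []s requires s at every successor {w, y}.
    s fails at w, so []s is false at x.
Satisfying worlds: {v}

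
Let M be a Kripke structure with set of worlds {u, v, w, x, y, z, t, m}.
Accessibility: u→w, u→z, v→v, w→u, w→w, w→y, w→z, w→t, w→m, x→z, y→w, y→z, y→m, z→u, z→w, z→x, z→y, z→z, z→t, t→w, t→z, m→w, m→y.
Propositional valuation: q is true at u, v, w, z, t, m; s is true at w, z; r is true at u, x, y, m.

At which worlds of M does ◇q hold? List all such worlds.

Let φ = ◇q. Evaluate φ at each world:
  u (successors {w, z}): φ is true.
  v (successors {v}): φ is true.
  w (successors {u, w, y, z, t, m}): φ is true.
  x (successors {z}): φ is true.
  y (successors {w, z, m}): φ is true.
  z (successors {u, w, x, y, z, t}): φ is true.
  t (successors {w, z}): φ is true.
  m (successors {w, y}): φ is true.
For instance, at x:
  At x: ◇q requires q at some successor in {z}.
    q holds at z, so ◇q is true at x.
Satisfying worlds: {u, v, w, x, y, z, t, m}

u, v, w, x, y, z, t, m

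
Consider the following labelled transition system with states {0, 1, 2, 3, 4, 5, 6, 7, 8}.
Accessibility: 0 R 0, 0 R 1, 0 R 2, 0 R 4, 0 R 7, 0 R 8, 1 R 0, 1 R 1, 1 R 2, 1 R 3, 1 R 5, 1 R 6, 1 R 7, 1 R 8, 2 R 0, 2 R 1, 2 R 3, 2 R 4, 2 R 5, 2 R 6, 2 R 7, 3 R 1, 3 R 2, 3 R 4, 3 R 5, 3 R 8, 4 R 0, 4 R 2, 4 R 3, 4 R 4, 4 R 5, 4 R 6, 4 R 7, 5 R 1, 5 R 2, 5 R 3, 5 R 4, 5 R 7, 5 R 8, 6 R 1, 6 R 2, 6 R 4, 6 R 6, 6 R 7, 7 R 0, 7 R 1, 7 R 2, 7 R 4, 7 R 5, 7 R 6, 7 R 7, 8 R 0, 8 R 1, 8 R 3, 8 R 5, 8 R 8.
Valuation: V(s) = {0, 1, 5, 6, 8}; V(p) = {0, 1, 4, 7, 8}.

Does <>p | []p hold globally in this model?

Let φ = <>p | []p. Evaluate φ at each world:
  0 (successors {0, 1, 2, 4, 7, 8}): φ is true.
  1 (successors {0, 1, 2, 3, 5, 6, 7, 8}): φ is true.
  2 (successors {0, 1, 3, 4, 5, 6, 7}): φ is true.
  3 (successors {1, 2, 4, 5, 8}): φ is true.
  4 (successors {0, 2, 3, 4, 5, 6, 7}): φ is true.
  5 (successors {1, 2, 3, 4, 7, 8}): φ is true.
  6 (successors {1, 2, 4, 6, 7}): φ is true.
  7 (successors {0, 1, 2, 4, 5, 6, 7}): φ is true.
  8 (successors {0, 1, 3, 5, 8}): φ is true.
For instance, at 4:
  At 4: <>p is true, []p is false, so <>p | []p is true.
    At 4: <>p requires p at some successor in {0, 2, 3, 4, 5, 6, 7}.
      p holds at 0, so <>p is true at 4.
    At 4: []p requires p at every successor {0, 2, 3, 4, 5, 6, 7}.
      p fails at 2, so []p is false at 4.

Yes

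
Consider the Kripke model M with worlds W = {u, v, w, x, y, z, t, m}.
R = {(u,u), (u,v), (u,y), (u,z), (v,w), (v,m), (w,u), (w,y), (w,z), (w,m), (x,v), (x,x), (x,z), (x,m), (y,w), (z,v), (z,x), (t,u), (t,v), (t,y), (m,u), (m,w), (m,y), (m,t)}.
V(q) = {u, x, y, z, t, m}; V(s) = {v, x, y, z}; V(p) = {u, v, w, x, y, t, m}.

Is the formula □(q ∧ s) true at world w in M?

At w: □(q ∧ s) requires q ∧ s at every successor {u, y, z, m}.
  q ∧ s fails at u, so □(q ∧ s) is false at w.

No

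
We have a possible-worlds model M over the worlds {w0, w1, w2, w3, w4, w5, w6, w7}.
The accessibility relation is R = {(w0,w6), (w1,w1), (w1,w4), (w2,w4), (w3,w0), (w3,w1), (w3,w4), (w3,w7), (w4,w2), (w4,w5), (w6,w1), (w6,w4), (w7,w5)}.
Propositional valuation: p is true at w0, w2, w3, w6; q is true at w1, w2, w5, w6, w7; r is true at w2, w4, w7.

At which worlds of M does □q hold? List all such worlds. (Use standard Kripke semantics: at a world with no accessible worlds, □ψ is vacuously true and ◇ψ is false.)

w0, w4, w5, w7

Let φ = □q. Evaluate φ at each world:
  w0 (successors {w6}): φ is true.
  w1 (successors {w1, w4}): φ is false.
  w2 (successors {w4}): φ is false.
  w3 (successors {w0, w1, w4, w7}): φ is false.
  w4 (successors {w2, w5}): φ is true.
  w5 (successors ∅): φ is true.
  w6 (successors {w1, w4}): φ is false.
  w7 (successors {w5}): φ is true.
For instance, at w2:
  At w2: □q requires q at every successor {w4}.
    q fails at w4, so □q is false at w2.
Satisfying worlds: {w0, w4, w5, w7}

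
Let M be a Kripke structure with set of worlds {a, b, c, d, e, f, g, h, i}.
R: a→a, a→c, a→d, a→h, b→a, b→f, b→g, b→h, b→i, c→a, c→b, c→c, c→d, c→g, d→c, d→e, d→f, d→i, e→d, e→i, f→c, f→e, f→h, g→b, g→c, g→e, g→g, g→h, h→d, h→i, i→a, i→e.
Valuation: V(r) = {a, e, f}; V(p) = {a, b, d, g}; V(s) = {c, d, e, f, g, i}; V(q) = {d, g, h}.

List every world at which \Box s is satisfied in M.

Recall that \Box ψ holds at a world iff ψ holds at every accessible world, and \Diamond ψ holds iff ψ holds at some accessible world.
Let φ = \Box s. Evaluate φ at each world:
  a (successors {a, c, d, h}): φ is false.
  b (successors {a, f, g, h, i}): φ is false.
  c (successors {a, b, c, d, g}): φ is false.
  d (successors {c, e, f, i}): φ is true.
  e (successors {d, i}): φ is true.
  f (successors {c, e, h}): φ is false.
  g (successors {b, c, e, g, h}): φ is false.
  h (successors {d, i}): φ is true.
  i (successors {a, e}): φ is false.
For instance, at d:
  At d: \Box s requires s at every successor {c, e, f, i}.
    At c: s is true.
    At e: s is true.
    At f: s is true.
    At i: s is true.
  So \Box s is true at d.
Satisfying worlds: {d, e, h}

d, e, h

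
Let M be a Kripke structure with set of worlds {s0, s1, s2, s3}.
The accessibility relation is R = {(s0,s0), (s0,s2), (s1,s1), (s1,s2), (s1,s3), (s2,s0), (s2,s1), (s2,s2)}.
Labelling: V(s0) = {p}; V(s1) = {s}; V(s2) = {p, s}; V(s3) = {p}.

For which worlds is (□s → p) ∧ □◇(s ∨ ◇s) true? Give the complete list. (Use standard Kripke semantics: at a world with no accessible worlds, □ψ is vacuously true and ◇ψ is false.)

Recall that □ψ holds at a world iff ψ holds at every accessible world, and ◇ψ holds iff ψ holds at some accessible world.
Let φ = (□s → p) ∧ □◇(s ∨ ◇s). Evaluate φ at each world:
  s0 (successors {s0, s2}): φ is true.
  s1 (successors {s1, s2, s3}): φ is false.
  s2 (successors {s0, s1, s2}): φ is true.
  s3 (successors ∅): φ is true.
For instance, at s0:
  At s0: □s → p is true, □◇(s ∨ ◇s) is true, so (□s → p) ∧ □◇(s ∨ ◇s) is true.
    At s0: □s is false, p is true, so □s → p is true.
      At s0: □s requires s at every successor {s0, s2}.
        s fails at s0, so □s is false at s0.
    At s0: □◇(s ∨ ◇s) requires ◇(s ∨ ◇s) at every successor {s0, s2}.
      At s0: ◇(s ∨ ◇s) is true.
      At s2: ◇(s ∨ ◇s) is true.
    So □◇(s ∨ ◇s) is true at s0.
Satisfying worlds: {s0, s2, s3}

s0, s2, s3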